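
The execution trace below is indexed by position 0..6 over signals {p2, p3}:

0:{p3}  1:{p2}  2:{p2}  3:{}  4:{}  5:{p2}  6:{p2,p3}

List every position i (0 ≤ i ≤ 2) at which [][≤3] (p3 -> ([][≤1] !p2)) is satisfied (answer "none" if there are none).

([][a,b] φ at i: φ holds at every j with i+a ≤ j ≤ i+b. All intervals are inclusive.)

1, 2

Evaluate at each i in [0,2]:
  i=0: ✗ (fails at j=0)
  i=1: ✓ (all of [1,4])
  i=2: ✓ (all of [2,5])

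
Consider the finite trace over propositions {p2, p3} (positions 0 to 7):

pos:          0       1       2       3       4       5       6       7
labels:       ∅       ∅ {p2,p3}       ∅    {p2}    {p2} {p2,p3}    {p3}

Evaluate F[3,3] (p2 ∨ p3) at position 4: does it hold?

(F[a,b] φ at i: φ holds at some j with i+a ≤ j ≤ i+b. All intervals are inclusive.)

Yes

Check (p2 ∨ p3) at each j in [7,7]:
  j=7: true
Found at j=7 → formula holds.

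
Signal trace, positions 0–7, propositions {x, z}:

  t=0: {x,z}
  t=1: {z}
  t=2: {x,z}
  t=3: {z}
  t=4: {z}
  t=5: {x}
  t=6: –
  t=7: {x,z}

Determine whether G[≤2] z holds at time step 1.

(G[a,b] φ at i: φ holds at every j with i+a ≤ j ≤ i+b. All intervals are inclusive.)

Check z at every j in [1,3]:
  j=1: true
  j=2: true
  j=3: true
All positions satisfy it → formula holds.

True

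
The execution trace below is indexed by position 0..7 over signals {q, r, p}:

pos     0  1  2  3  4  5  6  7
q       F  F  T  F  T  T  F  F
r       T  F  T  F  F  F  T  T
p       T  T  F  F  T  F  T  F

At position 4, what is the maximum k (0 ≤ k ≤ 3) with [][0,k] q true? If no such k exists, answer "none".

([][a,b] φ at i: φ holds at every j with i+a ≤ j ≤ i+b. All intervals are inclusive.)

q must hold from j=4 onward; find where it first fails.
  j=4: holds
  j=5: holds
  j=6: fails
Holds on [4,5], so largest k = 1.

1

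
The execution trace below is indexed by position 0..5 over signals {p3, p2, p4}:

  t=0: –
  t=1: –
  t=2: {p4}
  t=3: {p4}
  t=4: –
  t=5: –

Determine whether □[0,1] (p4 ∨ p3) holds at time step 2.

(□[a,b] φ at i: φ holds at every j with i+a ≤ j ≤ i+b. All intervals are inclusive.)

Check (p4 ∨ p3) at every j in [2,3]:
  j=2: true
  j=3: true
All positions satisfy it → formula holds.

Holds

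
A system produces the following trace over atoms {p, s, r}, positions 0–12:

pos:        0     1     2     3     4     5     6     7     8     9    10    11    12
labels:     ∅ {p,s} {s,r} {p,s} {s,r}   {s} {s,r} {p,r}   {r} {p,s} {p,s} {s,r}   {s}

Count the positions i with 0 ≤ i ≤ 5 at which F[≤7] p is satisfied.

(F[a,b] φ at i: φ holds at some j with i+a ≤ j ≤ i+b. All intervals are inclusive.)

Evaluate at each i in [0,5]:
  i=0: ✓ (witness j=1)
  i=1: ✓ (witness j=1)
  i=2: ✓ (witness j=3)
  i=3: ✓ (witness j=3)
  i=4: ✓ (witness j=7)
  i=5: ✓ (witness j=7)
Positions where it holds: {0, 1, 2, 3, 4, 5} → 6.

6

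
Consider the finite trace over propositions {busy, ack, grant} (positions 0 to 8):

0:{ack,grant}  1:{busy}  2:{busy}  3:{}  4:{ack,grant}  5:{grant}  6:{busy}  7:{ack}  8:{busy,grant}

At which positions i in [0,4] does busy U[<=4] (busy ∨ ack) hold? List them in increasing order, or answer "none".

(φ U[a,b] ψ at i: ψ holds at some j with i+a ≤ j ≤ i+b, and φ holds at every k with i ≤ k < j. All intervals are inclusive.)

0, 1, 2, 4

Evaluate at each i in [0,4]:
  i=0: ✓ (rhs at j=0)
  i=1: ✓ (rhs at j=1)
  i=2: ✓ (rhs at j=2)
  i=3: ✗ (lhs fails at k=3 before rhs at j=4)
  i=4: ✓ (rhs at j=4)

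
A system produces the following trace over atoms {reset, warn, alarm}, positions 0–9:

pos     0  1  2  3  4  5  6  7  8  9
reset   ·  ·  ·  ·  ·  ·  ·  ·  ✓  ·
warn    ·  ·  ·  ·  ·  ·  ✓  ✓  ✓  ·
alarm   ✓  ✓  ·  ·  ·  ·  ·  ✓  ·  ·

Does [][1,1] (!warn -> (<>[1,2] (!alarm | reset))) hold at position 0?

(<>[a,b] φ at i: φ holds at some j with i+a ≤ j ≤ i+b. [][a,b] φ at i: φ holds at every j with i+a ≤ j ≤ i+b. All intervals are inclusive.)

Check (!warn -> (<>[1,2] (!alarm | reset))) at every j in [1,1]:
  j=1: antecedent true; consequent holds (witness at 2) → ✓
All positions satisfy it → formula holds.

Holds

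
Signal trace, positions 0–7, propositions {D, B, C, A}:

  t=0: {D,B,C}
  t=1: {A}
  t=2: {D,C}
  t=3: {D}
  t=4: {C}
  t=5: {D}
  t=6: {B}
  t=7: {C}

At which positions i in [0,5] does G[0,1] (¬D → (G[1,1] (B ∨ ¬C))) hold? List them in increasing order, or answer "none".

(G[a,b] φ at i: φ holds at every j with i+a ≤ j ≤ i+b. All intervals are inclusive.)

Evaluate at each i in [0,5]:
  i=0: ✗ (fails at j=1)
  i=1: ✗ (fails at j=1)
  i=2: ✓ (all of [2,3])
  i=3: ✓ (all of [3,4])
  i=4: ✓ (all of [4,5])
  i=5: ✗ (fails at j=6)

2, 3, 4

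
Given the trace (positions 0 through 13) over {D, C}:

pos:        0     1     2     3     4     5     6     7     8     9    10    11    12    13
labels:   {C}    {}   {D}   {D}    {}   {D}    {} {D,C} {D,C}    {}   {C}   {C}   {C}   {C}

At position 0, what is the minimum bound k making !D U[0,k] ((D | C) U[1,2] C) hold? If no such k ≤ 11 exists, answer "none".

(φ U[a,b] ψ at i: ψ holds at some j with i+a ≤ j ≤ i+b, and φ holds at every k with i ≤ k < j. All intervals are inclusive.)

none

Need earliest j ≥ 0 with ((D | C) U[1,2] C), and !D at every k in [0,j-1].
  j=0: rhs fails.
  j=1: rhs fails.
  j=2: rhs fails.
  j=3: rhs fails.
  j=4: rhs fails.
  j=5: rhs fails.
  j=6: rhs fails.
  j=7: rhs holds but lhs fails at k=2.
  j=8: rhs fails.
  j=9: rhs fails.
  j=10: rhs holds but lhs fails at k=2.
  j=11: rhs holds but lhs fails at k=2.
No witness within the range → none.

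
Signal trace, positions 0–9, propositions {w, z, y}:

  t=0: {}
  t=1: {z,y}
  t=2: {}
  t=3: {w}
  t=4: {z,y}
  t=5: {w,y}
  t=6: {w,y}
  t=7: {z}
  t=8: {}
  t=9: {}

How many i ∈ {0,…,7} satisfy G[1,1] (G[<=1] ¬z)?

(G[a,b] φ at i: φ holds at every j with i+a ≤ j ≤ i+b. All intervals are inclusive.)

3

Evaluate at each i in [0,7]:
  i=0: ✗ (fails at j=1)
  i=1: ✓ (all of [2,2])
  i=2: ✗ (fails at j=3)
  i=3: ✗ (fails at j=4)
  i=4: ✓ (all of [5,5])
  i=5: ✗ (fails at j=6)
  i=6: ✗ (fails at j=7)
  i=7: ✓ (all of [8,8])
Positions where it holds: {1, 4, 7} → 3.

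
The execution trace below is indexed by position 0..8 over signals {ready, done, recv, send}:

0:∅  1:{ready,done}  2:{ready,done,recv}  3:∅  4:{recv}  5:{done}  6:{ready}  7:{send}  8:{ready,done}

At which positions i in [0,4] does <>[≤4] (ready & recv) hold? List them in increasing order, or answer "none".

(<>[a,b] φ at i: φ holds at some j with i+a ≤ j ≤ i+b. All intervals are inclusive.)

Evaluate at each i in [0,4]:
  i=0: ✓ (witness j=2)
  i=1: ✓ (witness j=2)
  i=2: ✓ (witness j=2)
  i=3: ✗ (none in [3,7])
  i=4: ✗ (none in [4,8])

0, 1, 2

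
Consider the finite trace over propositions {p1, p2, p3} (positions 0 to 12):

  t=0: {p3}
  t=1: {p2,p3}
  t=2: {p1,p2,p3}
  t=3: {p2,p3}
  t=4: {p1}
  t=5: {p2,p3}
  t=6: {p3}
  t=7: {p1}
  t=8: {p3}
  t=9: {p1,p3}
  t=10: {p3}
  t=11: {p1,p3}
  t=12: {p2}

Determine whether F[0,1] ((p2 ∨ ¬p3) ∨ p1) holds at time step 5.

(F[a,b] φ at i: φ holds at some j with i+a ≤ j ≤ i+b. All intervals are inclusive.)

Check ((p2 ∨ ¬p3) ∨ p1) at each j in [5,6]:
  j=5: true
  j=6: false
Found at j=5 → formula holds.

Yes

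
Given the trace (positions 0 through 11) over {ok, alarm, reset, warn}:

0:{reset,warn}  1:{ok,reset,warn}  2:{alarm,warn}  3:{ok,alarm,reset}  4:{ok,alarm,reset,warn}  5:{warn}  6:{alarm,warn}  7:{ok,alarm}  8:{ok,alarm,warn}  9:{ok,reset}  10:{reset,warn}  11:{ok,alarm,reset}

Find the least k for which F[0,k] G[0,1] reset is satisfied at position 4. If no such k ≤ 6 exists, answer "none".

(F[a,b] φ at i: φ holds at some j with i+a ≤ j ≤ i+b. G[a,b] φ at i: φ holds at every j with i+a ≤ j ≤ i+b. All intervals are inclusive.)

Scan j = 4,5,… for G[0,1] reset:
  j=4: fails
  j=5: fails
  j=6: fails
  j=7: fails
  j=8: fails
  j=9: holds
First hit at j=9, so smallest k = 9-4 = 5.

5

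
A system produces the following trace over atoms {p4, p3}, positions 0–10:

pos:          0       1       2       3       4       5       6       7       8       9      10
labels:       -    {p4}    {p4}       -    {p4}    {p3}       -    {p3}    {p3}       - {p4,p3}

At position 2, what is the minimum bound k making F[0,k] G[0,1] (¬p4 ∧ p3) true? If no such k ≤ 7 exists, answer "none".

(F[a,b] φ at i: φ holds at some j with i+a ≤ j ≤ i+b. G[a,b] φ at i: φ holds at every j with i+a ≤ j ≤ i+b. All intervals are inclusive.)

Scan j = 2,3,… for G[0,1] (¬p4 ∧ p3):
  j=2: fails
  j=3: fails
  j=4: fails
  j=5: fails
  j=6: fails
  j=7: holds
First hit at j=7, so smallest k = 7-2 = 5.

5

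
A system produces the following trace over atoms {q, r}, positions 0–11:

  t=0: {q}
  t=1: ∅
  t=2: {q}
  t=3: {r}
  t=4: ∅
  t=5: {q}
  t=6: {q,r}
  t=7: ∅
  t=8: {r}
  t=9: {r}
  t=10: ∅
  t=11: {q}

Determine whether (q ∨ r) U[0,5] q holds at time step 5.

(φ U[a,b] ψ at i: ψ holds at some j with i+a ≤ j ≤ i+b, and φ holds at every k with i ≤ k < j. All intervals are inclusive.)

Yes

Need some j in [5,10] with q, and (q ∨ r) at every k in [5,j-1].
  j=5: q holds; no prefix to check → satisfied.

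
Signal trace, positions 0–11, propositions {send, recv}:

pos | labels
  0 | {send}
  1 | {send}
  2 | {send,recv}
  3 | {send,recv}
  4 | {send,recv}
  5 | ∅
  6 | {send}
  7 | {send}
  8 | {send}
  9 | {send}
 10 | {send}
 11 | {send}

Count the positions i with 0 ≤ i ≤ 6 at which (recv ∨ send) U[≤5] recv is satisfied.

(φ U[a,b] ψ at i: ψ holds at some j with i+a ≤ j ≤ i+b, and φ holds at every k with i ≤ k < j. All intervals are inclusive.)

5

Evaluate at each i in [0,6]:
  i=0: ✓ (rhs at j=2; lhs holds on [0,1])
  i=1: ✓ (rhs at j=2; lhs holds on [1,1])
  i=2: ✓ (rhs at j=2)
  i=3: ✓ (rhs at j=3)
  i=4: ✓ (rhs at j=4)
  i=5: ✗ (no rhs in [5,10])
  i=6: ✗ (no rhs in [6,11])
Positions where it holds: {0, 1, 2, 3, 4} → 5.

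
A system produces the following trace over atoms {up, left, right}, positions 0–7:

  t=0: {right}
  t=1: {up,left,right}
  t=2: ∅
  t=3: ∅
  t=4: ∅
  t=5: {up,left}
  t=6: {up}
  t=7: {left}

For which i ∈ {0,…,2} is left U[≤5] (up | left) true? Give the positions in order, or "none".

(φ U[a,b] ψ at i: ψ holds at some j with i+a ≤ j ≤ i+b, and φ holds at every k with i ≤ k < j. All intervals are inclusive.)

Evaluate at each i in [0,2]:
  i=0: ✗ (lhs fails at k=0 before rhs at j=1)
  i=1: ✓ (rhs at j=1)
  i=2: ✗ (lhs fails at k=2 before rhs at j=5)

1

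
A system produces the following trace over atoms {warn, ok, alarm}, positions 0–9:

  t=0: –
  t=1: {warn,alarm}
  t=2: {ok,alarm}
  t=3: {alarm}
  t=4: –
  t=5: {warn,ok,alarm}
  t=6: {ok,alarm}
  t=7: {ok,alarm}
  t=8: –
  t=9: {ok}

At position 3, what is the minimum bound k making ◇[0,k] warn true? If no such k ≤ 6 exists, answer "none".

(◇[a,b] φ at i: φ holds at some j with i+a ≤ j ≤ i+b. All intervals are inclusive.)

Scan j = 3,4,… for warn:
  j=3: fails
  j=4: fails
  j=5: holds
First hit at j=5, so smallest k = 5-3 = 2.

2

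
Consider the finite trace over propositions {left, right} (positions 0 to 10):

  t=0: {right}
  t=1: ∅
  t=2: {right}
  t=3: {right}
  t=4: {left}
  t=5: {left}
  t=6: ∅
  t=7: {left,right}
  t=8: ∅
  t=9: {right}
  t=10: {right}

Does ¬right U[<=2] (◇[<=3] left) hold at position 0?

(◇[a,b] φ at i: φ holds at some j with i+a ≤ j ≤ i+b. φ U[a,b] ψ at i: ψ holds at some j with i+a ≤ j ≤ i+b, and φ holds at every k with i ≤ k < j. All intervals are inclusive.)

Need some j in [0,2] with ◇[<=3] left, and ¬right at every k in [0,j-1].
  j=0: ◇[<=3] left — fails (none in [0,3]).
  j=1: ◇[<=3] left holds, but ¬right fails at k=0 → not this j.
  j=2: ◇[<=3] left holds, but ¬right fails at k=0 → not this j.
No j in the window works → until fails.

False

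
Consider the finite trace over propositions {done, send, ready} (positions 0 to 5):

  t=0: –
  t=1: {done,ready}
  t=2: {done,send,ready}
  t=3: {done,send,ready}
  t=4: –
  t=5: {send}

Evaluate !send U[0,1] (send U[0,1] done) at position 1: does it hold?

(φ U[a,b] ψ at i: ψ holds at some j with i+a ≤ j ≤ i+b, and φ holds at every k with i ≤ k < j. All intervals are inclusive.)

True

Need some j in [1,2] with (send U[0,1] done), and !send at every k in [1,j-1].
  j=1: (send U[0,1] done) holds; no prefix to check → satisfied.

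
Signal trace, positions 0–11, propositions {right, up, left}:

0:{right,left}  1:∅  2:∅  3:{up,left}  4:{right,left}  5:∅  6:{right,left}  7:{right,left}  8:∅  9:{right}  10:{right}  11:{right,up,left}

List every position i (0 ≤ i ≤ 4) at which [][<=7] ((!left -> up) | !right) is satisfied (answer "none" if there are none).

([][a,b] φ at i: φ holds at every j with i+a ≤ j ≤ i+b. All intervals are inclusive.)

0, 1

Evaluate at each i in [0,4]:
  i=0: ✓ (all of [0,7])
  i=1: ✓ (all of [1,8])
  i=2: ✗ (fails at j=9)
  i=3: ✗ (fails at j=9)
  i=4: ✗ (fails at j=9)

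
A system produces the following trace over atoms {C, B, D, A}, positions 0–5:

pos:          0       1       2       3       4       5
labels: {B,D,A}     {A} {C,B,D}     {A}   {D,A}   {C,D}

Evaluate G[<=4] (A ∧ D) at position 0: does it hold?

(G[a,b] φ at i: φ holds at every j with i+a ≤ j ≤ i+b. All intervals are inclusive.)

Check (A ∧ D) at every j in [0,4]:
  j=0: true
  j=1: false
  j=2: false
  j=3: false
  j=4: true
Fails at j=1 → formula fails.

False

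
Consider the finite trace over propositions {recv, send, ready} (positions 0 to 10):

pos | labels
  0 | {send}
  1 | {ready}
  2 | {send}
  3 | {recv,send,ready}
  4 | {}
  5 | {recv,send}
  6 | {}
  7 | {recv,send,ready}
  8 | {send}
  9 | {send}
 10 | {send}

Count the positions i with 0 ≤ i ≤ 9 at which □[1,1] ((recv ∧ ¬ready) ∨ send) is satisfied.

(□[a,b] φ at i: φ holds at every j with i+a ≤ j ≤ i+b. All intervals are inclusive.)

7

Evaluate at each i in [0,9]:
  i=0: ✗ (fails at j=1)
  i=1: ✓ (all of [2,2])
  i=2: ✓ (all of [3,3])
  i=3: ✗ (fails at j=4)
  i=4: ✓ (all of [5,5])
  i=5: ✗ (fails at j=6)
  i=6: ✓ (all of [7,7])
  i=7: ✓ (all of [8,8])
  i=8: ✓ (all of [9,9])
  i=9: ✓ (all of [10,10])
Positions where it holds: {1, 2, 4, 6, 7, 8, 9} → 7.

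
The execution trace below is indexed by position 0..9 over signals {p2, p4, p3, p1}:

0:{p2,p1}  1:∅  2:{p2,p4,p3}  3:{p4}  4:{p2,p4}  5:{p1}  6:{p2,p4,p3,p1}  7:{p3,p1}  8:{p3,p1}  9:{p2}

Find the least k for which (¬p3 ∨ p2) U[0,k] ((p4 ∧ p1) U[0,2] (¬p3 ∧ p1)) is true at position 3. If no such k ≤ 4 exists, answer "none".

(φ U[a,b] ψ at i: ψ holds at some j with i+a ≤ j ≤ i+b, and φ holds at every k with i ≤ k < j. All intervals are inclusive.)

2

Need earliest j ≥ 3 with ((p4 ∧ p1) U[0,2] (¬p3 ∧ p1)), and (¬p3 ∨ p2) at every k in [3,j-1].
  j=3: rhs fails.
  j=4: rhs fails.
  j=5: rhs holds; lhs holds on [3,4]. k = 2.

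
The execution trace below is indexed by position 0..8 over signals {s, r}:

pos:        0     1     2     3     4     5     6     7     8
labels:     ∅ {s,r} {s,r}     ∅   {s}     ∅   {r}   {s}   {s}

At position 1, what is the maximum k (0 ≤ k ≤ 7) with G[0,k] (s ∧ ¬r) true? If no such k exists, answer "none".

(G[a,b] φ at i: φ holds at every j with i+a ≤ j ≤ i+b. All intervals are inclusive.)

(s ∧ ¬r) must hold from j=1 onward; find where it first fails.
  j=1: fails → no k works.

none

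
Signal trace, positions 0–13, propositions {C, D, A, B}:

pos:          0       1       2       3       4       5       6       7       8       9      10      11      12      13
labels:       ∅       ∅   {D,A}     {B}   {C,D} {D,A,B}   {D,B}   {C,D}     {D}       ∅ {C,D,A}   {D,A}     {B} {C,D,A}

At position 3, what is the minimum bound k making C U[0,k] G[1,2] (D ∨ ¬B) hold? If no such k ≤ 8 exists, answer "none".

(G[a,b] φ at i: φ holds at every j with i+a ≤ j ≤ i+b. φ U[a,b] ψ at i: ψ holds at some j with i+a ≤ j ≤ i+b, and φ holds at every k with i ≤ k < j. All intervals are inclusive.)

0

Need earliest j ≥ 3 with G[1,2] (D ∨ ¬B), and C at every k in [3,j-1].
  j=3: rhs holds (empty prefix). k = 0.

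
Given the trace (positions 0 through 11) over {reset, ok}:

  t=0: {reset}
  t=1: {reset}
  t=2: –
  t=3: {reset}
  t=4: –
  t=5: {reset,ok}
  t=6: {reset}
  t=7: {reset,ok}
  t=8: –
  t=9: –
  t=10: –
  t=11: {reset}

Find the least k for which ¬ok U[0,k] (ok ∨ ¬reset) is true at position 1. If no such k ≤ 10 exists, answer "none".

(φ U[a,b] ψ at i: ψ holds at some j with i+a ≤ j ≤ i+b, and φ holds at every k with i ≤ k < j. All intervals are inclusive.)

Need earliest j ≥ 1 with (ok ∨ ¬reset), and ¬ok at every k in [1,j-1].
  j=1: rhs fails.
  j=2: rhs holds; lhs holds on [1,1]. k = 1.

1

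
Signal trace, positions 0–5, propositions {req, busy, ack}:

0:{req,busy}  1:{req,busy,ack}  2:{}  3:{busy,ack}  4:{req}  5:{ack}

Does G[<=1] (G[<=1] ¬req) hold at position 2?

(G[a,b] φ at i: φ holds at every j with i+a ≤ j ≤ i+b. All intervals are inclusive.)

Does not hold

Check G[<=1] ¬req at every j in [2,3]:
  j=2: holds on [2,3]
  j=3: fails at 4
Fails at j=3 → formula fails.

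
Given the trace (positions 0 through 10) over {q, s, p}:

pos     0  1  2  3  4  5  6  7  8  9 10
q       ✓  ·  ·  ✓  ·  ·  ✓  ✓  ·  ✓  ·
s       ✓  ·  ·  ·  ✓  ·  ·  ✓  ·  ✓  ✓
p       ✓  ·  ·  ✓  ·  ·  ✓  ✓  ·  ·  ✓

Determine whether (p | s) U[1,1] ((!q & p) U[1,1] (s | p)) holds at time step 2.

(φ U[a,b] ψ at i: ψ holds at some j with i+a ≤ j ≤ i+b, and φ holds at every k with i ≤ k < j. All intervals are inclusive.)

Need some j in [3,3] with ((!q & p) U[1,1] (s | p)), and (p | s) at every k in [2,j-1].
  j=3: ((!q & p) U[1,1] (s | p)) — fails.
No j in the window works → until fails.

No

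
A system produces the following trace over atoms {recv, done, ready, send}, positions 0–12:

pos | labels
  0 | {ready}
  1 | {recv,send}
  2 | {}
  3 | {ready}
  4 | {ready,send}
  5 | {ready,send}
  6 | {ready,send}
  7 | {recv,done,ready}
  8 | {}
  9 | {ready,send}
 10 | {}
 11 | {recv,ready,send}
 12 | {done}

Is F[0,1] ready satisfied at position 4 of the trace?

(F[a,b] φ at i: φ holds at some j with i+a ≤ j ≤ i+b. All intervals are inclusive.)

True

Check ready at each j in [4,5]:
  j=4: true
  j=5: true
Found at j=4 → formula holds.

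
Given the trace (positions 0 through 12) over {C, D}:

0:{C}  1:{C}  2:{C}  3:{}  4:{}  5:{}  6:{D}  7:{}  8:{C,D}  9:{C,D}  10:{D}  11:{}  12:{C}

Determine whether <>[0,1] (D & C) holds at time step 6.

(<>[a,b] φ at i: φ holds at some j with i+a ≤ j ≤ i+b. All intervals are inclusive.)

Check (D & C) at each j in [6,7]:
  j=6: false
  j=7: false
No position in the window satisfies it → formula fails.

Does not hold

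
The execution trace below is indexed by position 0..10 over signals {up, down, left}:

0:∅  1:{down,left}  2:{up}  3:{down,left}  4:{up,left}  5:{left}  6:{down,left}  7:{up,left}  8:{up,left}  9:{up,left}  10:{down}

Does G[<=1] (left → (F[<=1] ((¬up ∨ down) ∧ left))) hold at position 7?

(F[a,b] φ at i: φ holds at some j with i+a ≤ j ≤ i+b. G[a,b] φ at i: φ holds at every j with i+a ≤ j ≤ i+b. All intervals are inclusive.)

False

Check (left → (F[<=1] ((¬up ∨ down) ∧ left))) at every j in [7,8]:
  j=7: antecedent true; consequent fails (none in [7,8]) → ✗
  j=8: antecedent true; consequent fails (none in [8,9]) → ✗
Fails at j=7 → formula fails.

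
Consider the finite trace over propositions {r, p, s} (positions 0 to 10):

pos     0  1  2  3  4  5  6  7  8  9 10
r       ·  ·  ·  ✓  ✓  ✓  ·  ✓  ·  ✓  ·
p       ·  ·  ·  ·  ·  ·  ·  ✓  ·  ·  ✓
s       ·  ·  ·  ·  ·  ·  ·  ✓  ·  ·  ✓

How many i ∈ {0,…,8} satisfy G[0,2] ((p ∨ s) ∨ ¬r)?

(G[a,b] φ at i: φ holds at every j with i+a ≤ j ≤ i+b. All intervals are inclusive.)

Evaluate at each i in [0,8]:
  i=0: ✓ (all of [0,2])
  i=1: ✗ (fails at j=3)
  i=2: ✗ (fails at j=3)
  i=3: ✗ (fails at j=3)
  i=4: ✗ (fails at j=4)
  i=5: ✗ (fails at j=5)
  i=6: ✓ (all of [6,8])
  i=7: ✗ (fails at j=9)
  i=8: ✗ (fails at j=9)
Positions where it holds: {0, 6} → 2.

2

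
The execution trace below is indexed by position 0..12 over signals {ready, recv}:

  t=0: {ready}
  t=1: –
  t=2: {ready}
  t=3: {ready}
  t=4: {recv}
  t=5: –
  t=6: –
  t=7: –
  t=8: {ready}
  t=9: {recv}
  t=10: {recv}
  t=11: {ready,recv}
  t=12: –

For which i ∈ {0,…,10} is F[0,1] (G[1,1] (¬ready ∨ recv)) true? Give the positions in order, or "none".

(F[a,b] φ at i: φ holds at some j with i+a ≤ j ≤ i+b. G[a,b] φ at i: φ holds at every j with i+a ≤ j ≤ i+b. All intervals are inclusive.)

0, 2, 3, 4, 5, 6, 7, 8, 9, 10

Evaluate at each i in [0,10]:
  i=0: ✓ (witness j=0)
  i=1: ✗ (none in [1,2])
  i=2: ✓ (witness j=3)
  i=3: ✓ (witness j=3)
  i=4: ✓ (witness j=4)
  i=5: ✓ (witness j=5)
  i=6: ✓ (witness j=6)
  i=7: ✓ (witness j=8)
  i=8: ✓ (witness j=8)
  i=9: ✓ (witness j=9)
  i=10: ✓ (witness j=10)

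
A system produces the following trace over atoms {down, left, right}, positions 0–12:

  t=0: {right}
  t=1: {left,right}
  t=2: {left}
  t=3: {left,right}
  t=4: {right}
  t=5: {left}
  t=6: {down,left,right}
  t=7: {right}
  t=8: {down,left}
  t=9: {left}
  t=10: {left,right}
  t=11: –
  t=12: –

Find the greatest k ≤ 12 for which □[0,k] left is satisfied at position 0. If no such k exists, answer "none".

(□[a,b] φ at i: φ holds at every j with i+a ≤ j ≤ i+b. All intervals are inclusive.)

none

left must hold from j=0 onward; find where it first fails.
  j=0: fails → no k works.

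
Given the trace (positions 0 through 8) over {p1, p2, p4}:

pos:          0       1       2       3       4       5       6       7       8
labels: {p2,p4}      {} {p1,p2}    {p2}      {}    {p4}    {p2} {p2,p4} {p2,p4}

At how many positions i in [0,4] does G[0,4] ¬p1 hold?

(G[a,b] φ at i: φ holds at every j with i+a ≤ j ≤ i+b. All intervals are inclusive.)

2

Evaluate at each i in [0,4]:
  i=0: ✗ (fails at j=2)
  i=1: ✗ (fails at j=2)
  i=2: ✗ (fails at j=2)
  i=3: ✓ (all of [3,7])
  i=4: ✓ (all of [4,8])
Positions where it holds: {3, 4} → 2.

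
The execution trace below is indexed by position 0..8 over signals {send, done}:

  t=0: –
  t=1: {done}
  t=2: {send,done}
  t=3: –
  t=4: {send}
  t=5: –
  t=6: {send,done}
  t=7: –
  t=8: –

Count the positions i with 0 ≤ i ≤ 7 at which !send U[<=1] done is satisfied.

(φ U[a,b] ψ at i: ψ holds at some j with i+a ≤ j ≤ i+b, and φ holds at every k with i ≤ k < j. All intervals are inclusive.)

Evaluate at each i in [0,7]:
  i=0: ✓ (rhs at j=1; lhs holds on [0,0])
  i=1: ✓ (rhs at j=1)
  i=2: ✓ (rhs at j=2)
  i=3: ✗ (no rhs in [3,4])
  i=4: ✗ (no rhs in [4,5])
  i=5: ✓ (rhs at j=6; lhs holds on [5,5])
  i=6: ✓ (rhs at j=6)
  i=7: ✗ (no rhs in [7,8])
Positions where it holds: {0, 1, 2, 5, 6} → 5.

5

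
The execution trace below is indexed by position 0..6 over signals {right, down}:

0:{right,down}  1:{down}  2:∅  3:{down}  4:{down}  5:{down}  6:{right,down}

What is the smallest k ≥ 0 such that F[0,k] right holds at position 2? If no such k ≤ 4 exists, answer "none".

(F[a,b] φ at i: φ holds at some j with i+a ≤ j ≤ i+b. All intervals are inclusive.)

4

Scan j = 2,3,… for right:
  j=2: fails
  j=3: fails
  j=4: fails
  j=5: fails
  j=6: holds
First hit at j=6, so smallest k = 6-2 = 4.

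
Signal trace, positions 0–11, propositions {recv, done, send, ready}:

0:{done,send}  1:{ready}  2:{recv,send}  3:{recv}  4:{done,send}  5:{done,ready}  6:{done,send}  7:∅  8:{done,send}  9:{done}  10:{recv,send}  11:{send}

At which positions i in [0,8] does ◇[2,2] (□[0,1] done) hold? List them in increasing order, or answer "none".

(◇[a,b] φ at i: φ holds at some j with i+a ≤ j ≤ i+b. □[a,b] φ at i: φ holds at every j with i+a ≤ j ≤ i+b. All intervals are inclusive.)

2, 3, 6

Evaluate at each i in [0,8]:
  i=0: ✗ (none in [2,2])
  i=1: ✗ (none in [3,3])
  i=2: ✓ (witness j=4)
  i=3: ✓ (witness j=5)
  i=4: ✗ (none in [6,6])
  i=5: ✗ (none in [7,7])
  i=6: ✓ (witness j=8)
  i=7: ✗ (none in [9,9])
  i=8: ✗ (none in [10,10])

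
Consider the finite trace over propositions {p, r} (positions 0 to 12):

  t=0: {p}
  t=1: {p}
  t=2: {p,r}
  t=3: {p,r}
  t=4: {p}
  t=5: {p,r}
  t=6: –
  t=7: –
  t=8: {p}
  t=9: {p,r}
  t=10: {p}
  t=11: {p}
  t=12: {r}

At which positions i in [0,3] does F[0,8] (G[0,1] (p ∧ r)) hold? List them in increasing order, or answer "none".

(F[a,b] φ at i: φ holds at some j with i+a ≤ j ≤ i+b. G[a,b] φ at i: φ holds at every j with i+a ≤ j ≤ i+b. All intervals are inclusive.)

0, 1, 2

Evaluate at each i in [0,3]:
  i=0: ✓ (witness j=2)
  i=1: ✓ (witness j=2)
  i=2: ✓ (witness j=2)
  i=3: ✗ (none in [3,11])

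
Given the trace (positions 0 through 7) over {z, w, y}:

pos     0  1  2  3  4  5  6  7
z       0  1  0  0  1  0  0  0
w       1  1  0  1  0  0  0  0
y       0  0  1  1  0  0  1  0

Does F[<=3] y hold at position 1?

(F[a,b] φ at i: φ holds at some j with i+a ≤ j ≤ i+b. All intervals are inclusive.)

True

Check y at each j in [1,4]:
  j=1: false
  j=2: true
  j=3: true
  j=4: false
Found at j=2 → formula holds.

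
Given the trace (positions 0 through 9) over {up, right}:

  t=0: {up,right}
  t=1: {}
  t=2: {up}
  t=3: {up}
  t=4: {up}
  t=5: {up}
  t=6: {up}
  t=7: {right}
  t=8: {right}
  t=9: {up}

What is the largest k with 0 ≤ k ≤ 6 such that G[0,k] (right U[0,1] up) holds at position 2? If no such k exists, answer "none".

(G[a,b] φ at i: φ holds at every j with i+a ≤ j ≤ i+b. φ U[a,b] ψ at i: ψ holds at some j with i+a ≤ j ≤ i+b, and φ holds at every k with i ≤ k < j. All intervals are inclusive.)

4

(right U[0,1] up) must hold from j=2 onward; find where it first fails.
  j=2: holds
  j=3: holds
  j=4: holds
  j=5: holds
  j=6: holds
  j=7: fails
Holds on [2,6], so largest k = 4.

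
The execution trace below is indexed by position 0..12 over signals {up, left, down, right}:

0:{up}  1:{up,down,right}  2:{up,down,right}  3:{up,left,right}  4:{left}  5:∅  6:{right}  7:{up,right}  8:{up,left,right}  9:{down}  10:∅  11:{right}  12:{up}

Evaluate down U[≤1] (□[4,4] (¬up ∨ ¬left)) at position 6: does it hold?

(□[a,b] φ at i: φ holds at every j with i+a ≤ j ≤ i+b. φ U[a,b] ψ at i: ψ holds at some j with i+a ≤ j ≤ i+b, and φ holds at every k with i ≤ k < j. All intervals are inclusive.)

True

Need some j in [6,7] with □[4,4] (¬up ∨ ¬left), and down at every k in [6,j-1].
  j=6: □[4,4] (¬up ∨ ¬left) holds; no prefix to check → satisfied.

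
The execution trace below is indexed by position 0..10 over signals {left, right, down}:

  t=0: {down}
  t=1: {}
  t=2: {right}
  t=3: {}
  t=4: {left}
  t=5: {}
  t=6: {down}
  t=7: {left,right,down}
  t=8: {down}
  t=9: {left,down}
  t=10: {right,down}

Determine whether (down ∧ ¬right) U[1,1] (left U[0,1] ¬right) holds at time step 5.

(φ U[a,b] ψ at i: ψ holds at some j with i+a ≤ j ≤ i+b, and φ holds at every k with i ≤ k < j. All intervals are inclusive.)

No

Need some j in [6,6] with (left U[0,1] ¬right), and (down ∧ ¬right) at every k in [5,j-1].
  j=6: (left U[0,1] ¬right) holds, but (down ∧ ¬right) fails at k=5 → not this j.
No j in the window works → until fails.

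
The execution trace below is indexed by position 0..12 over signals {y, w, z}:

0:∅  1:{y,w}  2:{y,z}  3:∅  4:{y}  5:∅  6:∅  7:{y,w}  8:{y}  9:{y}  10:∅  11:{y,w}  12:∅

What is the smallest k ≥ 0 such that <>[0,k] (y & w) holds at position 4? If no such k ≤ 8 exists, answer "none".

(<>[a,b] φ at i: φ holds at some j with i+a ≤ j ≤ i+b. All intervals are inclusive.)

Scan j = 4,5,… for (y & w):
  j=4: fails
  j=5: fails
  j=6: fails
  j=7: holds
First hit at j=7, so smallest k = 7-4 = 3.

3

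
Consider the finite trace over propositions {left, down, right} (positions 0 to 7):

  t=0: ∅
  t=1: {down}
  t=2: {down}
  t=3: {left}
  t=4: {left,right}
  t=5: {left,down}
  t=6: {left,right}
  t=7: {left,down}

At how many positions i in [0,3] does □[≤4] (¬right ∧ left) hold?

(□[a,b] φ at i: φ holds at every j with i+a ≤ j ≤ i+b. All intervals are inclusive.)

0

Evaluate at each i in [0,3]:
  i=0: ✗ (fails at j=0)
  i=1: ✗ (fails at j=1)
  i=2: ✗ (fails at j=2)
  i=3: ✗ (fails at j=4)
Positions where it holds: {} → 0.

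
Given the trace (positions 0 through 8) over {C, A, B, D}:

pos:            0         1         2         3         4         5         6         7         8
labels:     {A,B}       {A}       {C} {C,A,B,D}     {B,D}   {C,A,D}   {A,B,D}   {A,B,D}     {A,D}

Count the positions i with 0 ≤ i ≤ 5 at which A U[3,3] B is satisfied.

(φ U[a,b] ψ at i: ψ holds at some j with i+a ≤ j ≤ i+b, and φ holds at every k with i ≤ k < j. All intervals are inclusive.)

Evaluate at each i in [0,5]:
  i=0: ✗ (lhs fails at k=2 before rhs at j=3)
  i=1: ✗ (lhs fails at k=2 before rhs at j=4)
  i=2: ✗ (no rhs in [5,5])
  i=3: ✗ (lhs fails at k=4 before rhs at j=6)
  i=4: ✗ (lhs fails at k=4 before rhs at j=7)
  i=5: ✗ (no rhs in [8,8])
Positions where it holds: {} → 0.

0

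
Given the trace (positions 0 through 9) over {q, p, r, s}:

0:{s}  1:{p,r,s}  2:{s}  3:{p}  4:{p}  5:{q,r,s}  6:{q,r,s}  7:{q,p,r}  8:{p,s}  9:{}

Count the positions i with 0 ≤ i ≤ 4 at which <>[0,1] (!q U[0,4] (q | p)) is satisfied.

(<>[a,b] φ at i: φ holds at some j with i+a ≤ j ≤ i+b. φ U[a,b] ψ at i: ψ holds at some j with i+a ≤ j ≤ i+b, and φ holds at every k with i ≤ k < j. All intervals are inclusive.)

5

Evaluate at each i in [0,4]:
  i=0: ✓ (witness j=0)
  i=1: ✓ (witness j=1)
  i=2: ✓ (witness j=2)
  i=3: ✓ (witness j=3)
  i=4: ✓ (witness j=4)
Positions where it holds: {0, 1, 2, 3, 4} → 5.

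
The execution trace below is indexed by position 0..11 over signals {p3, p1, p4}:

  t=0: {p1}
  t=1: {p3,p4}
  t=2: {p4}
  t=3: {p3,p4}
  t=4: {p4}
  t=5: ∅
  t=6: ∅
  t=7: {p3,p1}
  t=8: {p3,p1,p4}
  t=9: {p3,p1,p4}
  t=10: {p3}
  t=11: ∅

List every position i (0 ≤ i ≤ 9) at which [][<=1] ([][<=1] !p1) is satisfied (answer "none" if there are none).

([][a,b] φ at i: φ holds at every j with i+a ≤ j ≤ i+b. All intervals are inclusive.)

1, 2, 3, 4

Evaluate at each i in [0,9]:
  i=0: ✗ (fails at j=0)
  i=1: ✓ (all of [1,2])
  i=2: ✓ (all of [2,3])
  i=3: ✓ (all of [3,4])
  i=4: ✓ (all of [4,5])
  i=5: ✗ (fails at j=6)
  i=6: ✗ (fails at j=6)
  i=7: ✗ (fails at j=7)
  i=8: ✗ (fails at j=8)
  i=9: ✗ (fails at j=9)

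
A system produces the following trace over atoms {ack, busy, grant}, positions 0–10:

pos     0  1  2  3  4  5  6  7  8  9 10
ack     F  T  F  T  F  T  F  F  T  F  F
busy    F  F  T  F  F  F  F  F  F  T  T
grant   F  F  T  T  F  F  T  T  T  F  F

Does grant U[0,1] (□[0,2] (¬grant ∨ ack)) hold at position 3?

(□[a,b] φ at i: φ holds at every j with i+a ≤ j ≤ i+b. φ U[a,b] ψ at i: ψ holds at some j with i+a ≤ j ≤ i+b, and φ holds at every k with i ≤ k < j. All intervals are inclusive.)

Need some j in [3,4] with □[0,2] (¬grant ∨ ack), and grant at every k in [3,j-1].
  j=3: □[0,2] (¬grant ∨ ack) holds; no prefix to check → satisfied.

True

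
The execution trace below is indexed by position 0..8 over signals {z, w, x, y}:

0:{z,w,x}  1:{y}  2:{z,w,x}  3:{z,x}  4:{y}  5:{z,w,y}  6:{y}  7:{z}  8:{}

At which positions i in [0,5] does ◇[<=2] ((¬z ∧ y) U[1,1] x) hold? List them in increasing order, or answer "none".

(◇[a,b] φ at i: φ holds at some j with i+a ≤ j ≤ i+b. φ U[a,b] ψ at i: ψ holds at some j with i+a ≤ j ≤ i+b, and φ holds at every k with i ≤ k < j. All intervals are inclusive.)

0, 1

Evaluate at each i in [0,5]:
  i=0: ✓ (witness j=1)
  i=1: ✓ (witness j=1)
  i=2: ✗ (none in [2,4])
  i=3: ✗ (none in [3,5])
  i=4: ✗ (none in [4,6])
  i=5: ✗ (none in [5,7])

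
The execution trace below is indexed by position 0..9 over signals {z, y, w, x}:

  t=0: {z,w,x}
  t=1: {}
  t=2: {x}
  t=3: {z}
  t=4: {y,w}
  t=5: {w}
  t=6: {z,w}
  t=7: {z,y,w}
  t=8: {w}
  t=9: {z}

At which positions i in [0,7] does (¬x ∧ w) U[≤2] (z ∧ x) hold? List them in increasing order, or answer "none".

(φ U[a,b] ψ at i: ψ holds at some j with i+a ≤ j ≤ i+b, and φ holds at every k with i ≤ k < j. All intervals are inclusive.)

Evaluate at each i in [0,7]:
  i=0: ✓ (rhs at j=0)
  i=1: ✗ (no rhs in [1,3])
  i=2: ✗ (no rhs in [2,4])
  i=3: ✗ (no rhs in [3,5])
  i=4: ✗ (no rhs in [4,6])
  i=5: ✗ (no rhs in [5,7])
  i=6: ✗ (no rhs in [6,8])
  i=7: ✗ (no rhs in [7,9])

0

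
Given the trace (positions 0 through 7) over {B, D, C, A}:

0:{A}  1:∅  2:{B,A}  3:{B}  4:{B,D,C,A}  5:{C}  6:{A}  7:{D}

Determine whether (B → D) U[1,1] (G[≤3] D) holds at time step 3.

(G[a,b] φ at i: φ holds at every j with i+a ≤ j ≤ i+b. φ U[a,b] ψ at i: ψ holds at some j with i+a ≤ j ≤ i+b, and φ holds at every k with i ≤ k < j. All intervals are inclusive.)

Does not hold

Need some j in [4,4] with G[≤3] D, and (B → D) at every k in [3,j-1].
  j=4: G[≤3] D — fails at 5.
No j in the window works → until fails.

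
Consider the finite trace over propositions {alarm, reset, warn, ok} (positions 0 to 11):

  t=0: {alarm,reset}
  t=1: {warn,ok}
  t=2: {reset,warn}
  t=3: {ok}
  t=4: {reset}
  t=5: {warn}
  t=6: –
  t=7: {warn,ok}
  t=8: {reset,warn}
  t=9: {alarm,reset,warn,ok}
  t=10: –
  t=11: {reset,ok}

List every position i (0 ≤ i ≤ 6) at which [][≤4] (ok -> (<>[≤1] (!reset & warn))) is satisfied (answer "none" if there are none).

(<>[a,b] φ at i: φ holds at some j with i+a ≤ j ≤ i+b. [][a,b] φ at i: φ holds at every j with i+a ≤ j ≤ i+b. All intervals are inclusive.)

Evaluate at each i in [0,6]:
  i=0: ✗ (fails at j=3)
  i=1: ✗ (fails at j=3)
  i=2: ✗ (fails at j=3)
  i=3: ✗ (fails at j=3)
  i=4: ✓ (all of [4,8])
  i=5: ✗ (fails at j=9)
  i=6: ✗ (fails at j=9)

4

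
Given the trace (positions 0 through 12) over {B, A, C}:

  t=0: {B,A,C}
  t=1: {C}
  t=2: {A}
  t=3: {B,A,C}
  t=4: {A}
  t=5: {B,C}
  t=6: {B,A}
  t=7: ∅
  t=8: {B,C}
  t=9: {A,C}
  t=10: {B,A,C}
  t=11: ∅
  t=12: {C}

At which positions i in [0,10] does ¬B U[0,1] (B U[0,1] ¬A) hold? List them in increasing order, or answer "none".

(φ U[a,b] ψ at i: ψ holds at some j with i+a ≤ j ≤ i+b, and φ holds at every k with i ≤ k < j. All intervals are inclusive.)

Evaluate at each i in [0,10]:
  i=0: ✓ (rhs at j=0)
  i=1: ✓ (rhs at j=1)
  i=2: ✗ (no rhs in [2,3])
  i=3: ✗ (no rhs in [3,4])
  i=4: ✓ (rhs at j=5; lhs holds on [4,4])
  i=5: ✓ (rhs at j=5)
  i=6: ✓ (rhs at j=6)
  i=7: ✓ (rhs at j=7)
  i=8: ✓ (rhs at j=8)
  i=9: ✓ (rhs at j=10; lhs holds on [9,9])
  i=10: ✓ (rhs at j=10)

0, 1, 4, 5, 6, 7, 8, 9, 10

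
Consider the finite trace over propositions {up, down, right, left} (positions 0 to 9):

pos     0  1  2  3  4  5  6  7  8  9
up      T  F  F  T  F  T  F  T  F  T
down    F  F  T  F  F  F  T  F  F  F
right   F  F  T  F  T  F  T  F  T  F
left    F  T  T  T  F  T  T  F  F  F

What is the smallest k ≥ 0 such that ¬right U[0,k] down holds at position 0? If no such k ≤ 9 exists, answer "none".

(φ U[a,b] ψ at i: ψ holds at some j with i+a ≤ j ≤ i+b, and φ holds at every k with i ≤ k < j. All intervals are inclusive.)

Need earliest j ≥ 0 with down, and ¬right at every k in [0,j-1].
  j=0: rhs fails.
  j=1: rhs fails.
  j=2: rhs holds; lhs holds on [0,1]. k = 2.

2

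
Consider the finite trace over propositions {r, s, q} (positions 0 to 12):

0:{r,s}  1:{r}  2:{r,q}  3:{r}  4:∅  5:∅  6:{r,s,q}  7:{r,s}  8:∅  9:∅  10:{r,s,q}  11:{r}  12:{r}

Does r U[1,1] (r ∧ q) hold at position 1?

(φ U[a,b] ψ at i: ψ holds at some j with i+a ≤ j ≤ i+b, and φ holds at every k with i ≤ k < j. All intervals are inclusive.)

True

Need some j in [2,2] with (r ∧ q), and r at every k in [1,j-1].
  j=2: (r ∧ q) holds; r holds at every k in [1,1] → satisfied.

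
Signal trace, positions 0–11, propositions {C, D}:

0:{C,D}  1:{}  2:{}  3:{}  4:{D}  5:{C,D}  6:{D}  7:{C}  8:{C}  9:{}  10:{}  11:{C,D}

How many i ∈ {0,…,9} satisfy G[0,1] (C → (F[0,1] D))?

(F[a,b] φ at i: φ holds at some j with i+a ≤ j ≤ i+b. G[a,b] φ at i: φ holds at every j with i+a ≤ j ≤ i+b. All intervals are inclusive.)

7

Evaluate at each i in [0,9]:
  i=0: ✓ (all of [0,1])
  i=1: ✓ (all of [1,2])
  i=2: ✓ (all of [2,3])
  i=3: ✓ (all of [3,4])
  i=4: ✓ (all of [4,5])
  i=5: ✓ (all of [5,6])
  i=6: ✗ (fails at j=7)
  i=7: ✗ (fails at j=7)
  i=8: ✗ (fails at j=8)
  i=9: ✓ (all of [9,10])
Positions where it holds: {0, 1, 2, 3, 4, 5, 9} → 7.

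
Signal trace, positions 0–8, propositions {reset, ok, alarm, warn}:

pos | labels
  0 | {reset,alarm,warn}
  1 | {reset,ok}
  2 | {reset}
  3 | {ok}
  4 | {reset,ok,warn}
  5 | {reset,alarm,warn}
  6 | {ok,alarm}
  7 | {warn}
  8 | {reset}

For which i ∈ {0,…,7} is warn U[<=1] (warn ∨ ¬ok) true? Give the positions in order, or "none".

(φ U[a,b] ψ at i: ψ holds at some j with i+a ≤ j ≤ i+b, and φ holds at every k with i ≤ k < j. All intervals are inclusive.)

Evaluate at each i in [0,7]:
  i=0: ✓ (rhs at j=0)
  i=1: ✗ (lhs fails at k=1 before rhs at j=2)
  i=2: ✓ (rhs at j=2)
  i=3: ✗ (lhs fails at k=3 before rhs at j=4)
  i=4: ✓ (rhs at j=4)
  i=5: ✓ (rhs at j=5)
  i=6: ✗ (lhs fails at k=6 before rhs at j=7)
  i=7: ✓ (rhs at j=7)

0, 2, 4, 5, 7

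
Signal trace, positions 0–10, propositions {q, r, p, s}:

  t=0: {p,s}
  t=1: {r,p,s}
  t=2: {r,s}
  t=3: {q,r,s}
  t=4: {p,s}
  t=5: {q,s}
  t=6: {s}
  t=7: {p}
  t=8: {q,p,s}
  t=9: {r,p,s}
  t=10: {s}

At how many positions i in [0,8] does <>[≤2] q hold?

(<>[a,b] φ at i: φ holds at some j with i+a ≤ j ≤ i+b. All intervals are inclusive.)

8

Evaluate at each i in [0,8]:
  i=0: ✗ (none in [0,2])
  i=1: ✓ (witness j=3)
  i=2: ✓ (witness j=3)
  i=3: ✓ (witness j=3)
  i=4: ✓ (witness j=5)
  i=5: ✓ (witness j=5)
  i=6: ✓ (witness j=8)
  i=7: ✓ (witness j=8)
  i=8: ✓ (witness j=8)
Positions where it holds: {1, 2, 3, 4, 5, 6, 7, 8} → 8.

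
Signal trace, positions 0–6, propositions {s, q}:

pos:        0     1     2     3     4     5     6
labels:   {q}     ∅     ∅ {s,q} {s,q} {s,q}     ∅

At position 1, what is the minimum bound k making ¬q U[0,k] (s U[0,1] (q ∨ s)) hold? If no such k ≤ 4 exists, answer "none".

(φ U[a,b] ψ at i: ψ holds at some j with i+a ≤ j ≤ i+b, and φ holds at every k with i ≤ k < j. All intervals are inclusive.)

Need earliest j ≥ 1 with (s U[0,1] (q ∨ s)), and ¬q at every k in [1,j-1].
  j=1: rhs fails.
  j=2: rhs fails.
  j=3: rhs holds; lhs holds on [1,2]. k = 2.

2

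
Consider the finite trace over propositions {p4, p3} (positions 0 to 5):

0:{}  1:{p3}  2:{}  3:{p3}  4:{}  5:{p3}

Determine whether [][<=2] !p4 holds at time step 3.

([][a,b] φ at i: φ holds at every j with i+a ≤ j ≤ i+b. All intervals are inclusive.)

Yes

Check !p4 at every j in [3,5]:
  j=3: true
  j=4: true
  j=5: true
All positions satisfy it → formula holds.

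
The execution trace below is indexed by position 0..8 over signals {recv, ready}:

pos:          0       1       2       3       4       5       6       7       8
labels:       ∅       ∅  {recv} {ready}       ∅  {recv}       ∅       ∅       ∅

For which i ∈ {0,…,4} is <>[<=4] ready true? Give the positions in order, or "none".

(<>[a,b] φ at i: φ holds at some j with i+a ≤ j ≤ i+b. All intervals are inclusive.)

0, 1, 2, 3

Evaluate at each i in [0,4]:
  i=0: ✓ (witness j=3)
  i=1: ✓ (witness j=3)
  i=2: ✓ (witness j=3)
  i=3: ✓ (witness j=3)
  i=4: ✗ (none in [4,8])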